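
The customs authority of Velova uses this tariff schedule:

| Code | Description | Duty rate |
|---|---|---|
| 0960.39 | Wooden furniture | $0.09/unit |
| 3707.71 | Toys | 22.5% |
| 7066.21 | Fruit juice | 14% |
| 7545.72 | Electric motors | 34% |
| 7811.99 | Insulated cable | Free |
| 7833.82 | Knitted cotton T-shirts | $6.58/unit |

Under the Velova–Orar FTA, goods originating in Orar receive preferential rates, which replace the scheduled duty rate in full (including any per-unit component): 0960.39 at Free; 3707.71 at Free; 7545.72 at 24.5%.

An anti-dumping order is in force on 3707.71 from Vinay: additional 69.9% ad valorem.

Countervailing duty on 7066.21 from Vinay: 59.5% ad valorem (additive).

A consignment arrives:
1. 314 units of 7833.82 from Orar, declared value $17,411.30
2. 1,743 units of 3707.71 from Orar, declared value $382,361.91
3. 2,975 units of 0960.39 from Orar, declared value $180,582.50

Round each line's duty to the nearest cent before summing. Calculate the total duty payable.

Line 1 (7833.82, Orar, 314 units, $17,411.30):
Base rate for 7833.82 is $6.58/unit.
Origin Orar is the FTA partner but 7833.82 is not on the preference list; base rate stands.
Duty = 314 × $6.58 = $2,066.12.
Line 2 (3707.71, Orar, 1,743 units, $382,361.91):
Base rate for 3707.71 is 22.5%.
Origin Orar qualifies under the Velova–Orar agreement and 3707.71 is covered: preferential rate Free applies instead.
The additional-duty order on 3707.71 targets Vinay, not Orar; it does not apply.
Duty = $382,361.91 × 0% = $0.00.
Line 3 (0960.39, Orar, 2,975 units, $180,582.50):
Base rate for 0960.39 is $0.09/unit.
Origin Orar qualifies under the Velova–Orar agreement and 0960.39 is covered: preferential rate Free applies instead.
Duty = $180,582.50 × 0% = $0.00.
Total = $2,066.12 + $0.00 + $0.00 = $2,066.12.

$2,066.12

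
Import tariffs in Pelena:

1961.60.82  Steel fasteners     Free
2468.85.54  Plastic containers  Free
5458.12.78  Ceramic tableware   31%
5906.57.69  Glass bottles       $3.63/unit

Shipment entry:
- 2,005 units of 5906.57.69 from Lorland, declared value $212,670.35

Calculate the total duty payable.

Line 1 (5906.57.69, Lorland, 2,005 units, $212,670.35):
Base rate for 5906.57.69 is $3.63/unit.
Duty = 2,005 × $3.63 = $7,278.15.

$7,278.15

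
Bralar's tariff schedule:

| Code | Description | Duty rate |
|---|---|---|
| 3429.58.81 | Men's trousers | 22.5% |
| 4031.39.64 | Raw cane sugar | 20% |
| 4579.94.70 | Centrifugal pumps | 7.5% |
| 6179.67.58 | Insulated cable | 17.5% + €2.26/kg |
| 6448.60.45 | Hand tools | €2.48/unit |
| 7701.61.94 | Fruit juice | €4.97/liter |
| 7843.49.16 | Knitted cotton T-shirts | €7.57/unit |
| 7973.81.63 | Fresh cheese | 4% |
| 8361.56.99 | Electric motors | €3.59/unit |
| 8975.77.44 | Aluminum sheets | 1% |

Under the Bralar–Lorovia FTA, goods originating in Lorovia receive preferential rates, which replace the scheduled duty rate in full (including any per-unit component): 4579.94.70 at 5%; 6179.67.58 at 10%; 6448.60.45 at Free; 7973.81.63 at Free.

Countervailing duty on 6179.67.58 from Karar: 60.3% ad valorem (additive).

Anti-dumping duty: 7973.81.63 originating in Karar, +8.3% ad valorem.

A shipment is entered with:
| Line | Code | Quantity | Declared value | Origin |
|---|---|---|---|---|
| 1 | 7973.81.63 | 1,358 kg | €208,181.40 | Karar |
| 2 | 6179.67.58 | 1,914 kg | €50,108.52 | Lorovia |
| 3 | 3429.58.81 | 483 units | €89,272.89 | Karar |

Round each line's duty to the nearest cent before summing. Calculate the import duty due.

Line 1 (7973.81.63, Karar, 1,358 kg, €208,181.40):
Base rate for 7973.81.63 is 4%.
7973.81.63 has an FTA preferential rate, but origin Karar is not Lorovia; base rate stands.
Additional duty on 7973.81.63 from Karar: +8.3%. Applied ad valorem rate: 4% + 8.3% = 12.3%.
Duty = €208,181.40 × 12.3% = €25,606.31.
Line 2 (6179.67.58, Lorovia, 1,914 kg, €50,108.52):
Base rate for 6179.67.58 is 17.5% + €2.26/kg.
Origin Lorovia qualifies under the Bralar–Lorovia agreement and 6179.67.58 is covered: preferential rate 10% applies instead.
The additional-duty order on 6179.67.58 targets Karar, not Lorovia; it does not apply.
Duty = €50,108.52 × 10% = €5,010.85.
Line 3 (3429.58.81, Karar, 483 units, €89,272.89):
Base rate for 3429.58.81 is 22.5%.
Duty = €89,272.89 × 22.5% = €20,086.40.
Total = €25,606.31 + €5,010.85 + €20,086.40 = €50,703.56.

€50,703.56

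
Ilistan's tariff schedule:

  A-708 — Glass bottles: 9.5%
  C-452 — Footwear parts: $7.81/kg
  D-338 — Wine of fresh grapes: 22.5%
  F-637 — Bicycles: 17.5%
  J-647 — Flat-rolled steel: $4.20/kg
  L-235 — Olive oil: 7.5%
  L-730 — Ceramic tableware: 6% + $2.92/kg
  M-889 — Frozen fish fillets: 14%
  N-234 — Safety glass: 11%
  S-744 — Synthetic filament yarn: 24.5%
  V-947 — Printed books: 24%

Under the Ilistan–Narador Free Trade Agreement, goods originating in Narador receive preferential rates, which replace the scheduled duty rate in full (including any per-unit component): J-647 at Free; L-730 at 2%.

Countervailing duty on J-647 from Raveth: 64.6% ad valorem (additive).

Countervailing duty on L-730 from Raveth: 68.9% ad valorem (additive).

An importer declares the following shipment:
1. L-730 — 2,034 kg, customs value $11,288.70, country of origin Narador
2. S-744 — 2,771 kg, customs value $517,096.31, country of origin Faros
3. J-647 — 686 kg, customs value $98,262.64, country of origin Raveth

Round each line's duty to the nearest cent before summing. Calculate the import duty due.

$193,273.24

Line 1 (L-730, Narador, 2,034 kg, $11,288.70):
Base rate for L-730 is 6% + $2.92/kg.
Origin Narador qualifies under the Ilistan–Narador agreement and L-730 is covered: preferential rate 2% applies instead.
The additional-duty order on L-730 targets Raveth, not Narador; it does not apply.
Duty = $11,288.70 × 2% = $225.77.
Line 2 (S-744, Faros, 2,771 kg, $517,096.31):
Base rate for S-744 is 24.5%.
Duty = $517,096.31 × 24.5% = $126,688.60.
Line 3 (J-647, Raveth, 686 kg, $98,262.64):
Base rate for J-647 is $4.20/kg.
J-647 has an FTA preferential rate, but origin Raveth is not Narador; base rate stands.
Additional duty on J-647 from Raveth: +64.6% ad valorem. Applied ad valorem rate = 64.6%.
Duty = $98,262.64 × 64.6% + 686 × $4.20 = $66,358.87.
Total = $225.77 + $126,688.60 + $66,358.87 = $193,273.24.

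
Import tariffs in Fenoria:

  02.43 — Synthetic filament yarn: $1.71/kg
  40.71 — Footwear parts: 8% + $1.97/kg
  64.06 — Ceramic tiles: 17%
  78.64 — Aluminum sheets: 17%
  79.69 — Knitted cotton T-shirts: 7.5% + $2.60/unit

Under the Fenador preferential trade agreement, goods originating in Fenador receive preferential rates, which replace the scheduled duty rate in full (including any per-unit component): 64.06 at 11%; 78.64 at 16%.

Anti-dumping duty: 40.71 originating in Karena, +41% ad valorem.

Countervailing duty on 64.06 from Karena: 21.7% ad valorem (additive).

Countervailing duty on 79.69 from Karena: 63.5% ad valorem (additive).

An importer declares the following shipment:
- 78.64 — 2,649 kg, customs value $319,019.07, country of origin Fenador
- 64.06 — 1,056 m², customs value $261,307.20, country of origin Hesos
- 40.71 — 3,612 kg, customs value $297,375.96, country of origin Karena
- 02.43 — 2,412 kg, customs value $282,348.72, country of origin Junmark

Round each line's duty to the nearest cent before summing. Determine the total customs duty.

Line 1 (78.64, Fenador, 2,649 kg, $319,019.07):
Base rate for 78.64 is 17%.
Origin Fenador qualifies under the Fenoria–Fenador agreement and 78.64 is covered: preferential rate 16% applies instead.
Duty = $319,019.07 × 16% = $51,043.05.
Line 2 (64.06, Hesos, 1,056 m², $261,307.20):
Base rate for 64.06 is 17%.
64.06 has an FTA preferential rate, but origin Hesos is not Fenador; base rate stands.
The additional-duty order on 64.06 targets Karena, not Hesos; it does not apply.
Duty = $261,307.20 × 17% = $44,422.22.
Line 3 (40.71, Karena, 3,612 kg, $297,375.96):
Base rate for 40.71 is 8% + $1.97/kg.
Additional duty on 40.71 from Karena: +41%. Applied ad valorem rate: 8% + 41% = 49%.
Duty = $297,375.96 × 49% + 3,612 × $1.97 = $152,829.86.
Line 4 (02.43, Junmark, 2,412 kg, $282,348.72):
Base rate for 02.43 is $1.71/kg.
Duty = 2,412 × $1.71 = $4,124.52.
Total = $51,043.05 + $44,422.22 + $152,829.86 + $4,124.52 = $252,419.65.

$252,419.65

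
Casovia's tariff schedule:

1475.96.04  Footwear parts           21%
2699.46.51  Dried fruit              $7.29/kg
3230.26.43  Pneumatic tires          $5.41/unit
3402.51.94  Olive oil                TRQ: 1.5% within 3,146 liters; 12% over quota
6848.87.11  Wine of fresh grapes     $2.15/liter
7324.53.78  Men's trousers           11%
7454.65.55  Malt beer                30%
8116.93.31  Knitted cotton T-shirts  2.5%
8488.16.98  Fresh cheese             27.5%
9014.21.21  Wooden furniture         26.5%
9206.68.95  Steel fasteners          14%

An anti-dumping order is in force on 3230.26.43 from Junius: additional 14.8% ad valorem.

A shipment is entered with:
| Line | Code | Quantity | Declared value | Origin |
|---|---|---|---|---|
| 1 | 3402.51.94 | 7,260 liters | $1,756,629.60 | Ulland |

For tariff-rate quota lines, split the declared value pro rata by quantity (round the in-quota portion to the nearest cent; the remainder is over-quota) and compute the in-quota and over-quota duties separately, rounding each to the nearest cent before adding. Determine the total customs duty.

$130,868.90

Line 1 (3402.51.94, Ulland, 7,260 liters, $1,756,629.60):
Code 3402.51.94 is under a tariff-rate quota (threshold 3,146 liters). In-quota: 3,146 liters at 1.5%; over-quota: 4,114 liters at 12%.
Pro-rata value split: in-quota = $1,756,629.60 × 3,146/7,260 = $761,206.16; over-quota = $1,756,629.60 − $761,206.16 = $995,423.44.
In-quota duty = $761,206.16 × 1.5% = $11,418.09. Over-quota duty = $995,423.44 × 12% = $119,450.81.
Line duty = $11,418.09 + $119,450.81 = $130,868.90.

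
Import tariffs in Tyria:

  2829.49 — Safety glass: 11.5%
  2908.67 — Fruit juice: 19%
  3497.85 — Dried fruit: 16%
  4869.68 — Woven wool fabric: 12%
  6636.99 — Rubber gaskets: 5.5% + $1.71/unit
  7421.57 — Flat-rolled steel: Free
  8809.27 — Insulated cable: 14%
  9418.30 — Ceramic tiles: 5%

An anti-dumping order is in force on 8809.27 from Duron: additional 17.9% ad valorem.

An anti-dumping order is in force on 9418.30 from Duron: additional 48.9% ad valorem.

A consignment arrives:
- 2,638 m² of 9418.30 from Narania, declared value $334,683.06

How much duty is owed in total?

Line 1 (9418.30, Narania, 2,638 m², $334,683.06):
Base rate for 9418.30 is 5%.
The additional-duty order on 9418.30 targets Duron, not Narania; it does not apply.
Duty = $334,683.06 × 5% = $16,734.15.

$16,734.15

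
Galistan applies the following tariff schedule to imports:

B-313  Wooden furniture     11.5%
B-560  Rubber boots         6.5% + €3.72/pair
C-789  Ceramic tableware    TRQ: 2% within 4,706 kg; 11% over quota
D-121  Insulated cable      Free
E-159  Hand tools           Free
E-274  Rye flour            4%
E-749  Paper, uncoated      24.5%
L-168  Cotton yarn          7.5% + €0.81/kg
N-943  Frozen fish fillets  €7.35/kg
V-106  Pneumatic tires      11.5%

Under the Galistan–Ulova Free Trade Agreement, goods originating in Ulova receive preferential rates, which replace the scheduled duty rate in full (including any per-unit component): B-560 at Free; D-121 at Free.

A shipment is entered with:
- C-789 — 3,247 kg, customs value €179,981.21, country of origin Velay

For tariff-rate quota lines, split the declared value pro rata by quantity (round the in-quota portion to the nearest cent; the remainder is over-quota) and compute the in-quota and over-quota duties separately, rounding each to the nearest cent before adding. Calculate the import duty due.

€3,599.62

Line 1 (C-789, Velay, 3,247 kg, €179,981.21):
Code C-789 is under a tariff-rate quota (threshold 4,706 kg). Quantity 3,247 kg is within the quota, so the in-quota rate 2% applies to the full value.
Duty = €179,981.21 × 2% = €3,599.62.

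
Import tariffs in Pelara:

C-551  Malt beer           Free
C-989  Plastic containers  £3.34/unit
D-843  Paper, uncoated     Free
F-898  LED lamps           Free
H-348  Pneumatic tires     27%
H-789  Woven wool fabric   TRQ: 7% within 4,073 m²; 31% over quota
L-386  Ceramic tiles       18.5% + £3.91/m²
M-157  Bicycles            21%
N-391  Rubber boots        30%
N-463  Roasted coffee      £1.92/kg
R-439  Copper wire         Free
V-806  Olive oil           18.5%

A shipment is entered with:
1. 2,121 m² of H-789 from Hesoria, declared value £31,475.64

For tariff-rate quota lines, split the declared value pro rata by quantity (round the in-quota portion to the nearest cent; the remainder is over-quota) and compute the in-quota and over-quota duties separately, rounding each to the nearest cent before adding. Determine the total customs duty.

Line 1 (H-789, Hesoria, 2,121 m², £31,475.64):
Code H-789 is under a tariff-rate quota (threshold 4,073 m²). Quantity 2,121 m² is within the quota, so the in-quota rate 7% applies to the full value.
Duty = £31,475.64 × 7% = £2,203.29.

£2,203.29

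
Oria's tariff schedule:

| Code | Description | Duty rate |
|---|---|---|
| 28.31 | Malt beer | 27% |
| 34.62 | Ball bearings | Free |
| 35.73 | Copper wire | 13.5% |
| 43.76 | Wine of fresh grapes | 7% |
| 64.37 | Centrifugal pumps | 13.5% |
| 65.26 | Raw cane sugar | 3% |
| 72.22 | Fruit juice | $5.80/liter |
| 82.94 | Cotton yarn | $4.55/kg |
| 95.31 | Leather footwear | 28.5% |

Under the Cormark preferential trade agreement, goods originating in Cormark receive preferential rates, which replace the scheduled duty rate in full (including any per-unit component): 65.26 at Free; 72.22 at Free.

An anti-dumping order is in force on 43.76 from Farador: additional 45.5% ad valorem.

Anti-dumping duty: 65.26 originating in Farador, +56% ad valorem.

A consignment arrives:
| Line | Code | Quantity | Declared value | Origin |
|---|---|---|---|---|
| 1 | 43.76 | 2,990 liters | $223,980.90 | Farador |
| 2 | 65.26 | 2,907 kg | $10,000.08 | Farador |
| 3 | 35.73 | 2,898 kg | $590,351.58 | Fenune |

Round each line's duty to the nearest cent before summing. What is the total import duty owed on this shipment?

Line 1 (43.76, Farador, 2,990 liters, $223,980.90):
Base rate for 43.76 is 7%.
Additional duty on 43.76 from Farador: +45.5%. Applied ad valorem rate: 7% + 45.5% = 52.5%.
Duty = $223,980.90 × 52.5% = $117,589.97.
Line 2 (65.26, Farador, 2,907 kg, $10,000.08):
Base rate for 65.26 is 3%.
65.26 has an FTA preferential rate, but origin Farador is not Cormark; base rate stands.
Additional duty on 65.26 from Farador: +56%. Applied ad valorem rate: 3% + 56% = 59%.
Duty = $10,000.08 × 59% = $5,900.05.
Line 3 (35.73, Fenune, 2,898 kg, $590,351.58):
Base rate for 35.73 is 13.5%.
Duty = $590,351.58 × 13.5% = $79,697.46.
Total = $117,589.97 + $5,900.05 + $79,697.46 = $203,187.48.

$203,187.48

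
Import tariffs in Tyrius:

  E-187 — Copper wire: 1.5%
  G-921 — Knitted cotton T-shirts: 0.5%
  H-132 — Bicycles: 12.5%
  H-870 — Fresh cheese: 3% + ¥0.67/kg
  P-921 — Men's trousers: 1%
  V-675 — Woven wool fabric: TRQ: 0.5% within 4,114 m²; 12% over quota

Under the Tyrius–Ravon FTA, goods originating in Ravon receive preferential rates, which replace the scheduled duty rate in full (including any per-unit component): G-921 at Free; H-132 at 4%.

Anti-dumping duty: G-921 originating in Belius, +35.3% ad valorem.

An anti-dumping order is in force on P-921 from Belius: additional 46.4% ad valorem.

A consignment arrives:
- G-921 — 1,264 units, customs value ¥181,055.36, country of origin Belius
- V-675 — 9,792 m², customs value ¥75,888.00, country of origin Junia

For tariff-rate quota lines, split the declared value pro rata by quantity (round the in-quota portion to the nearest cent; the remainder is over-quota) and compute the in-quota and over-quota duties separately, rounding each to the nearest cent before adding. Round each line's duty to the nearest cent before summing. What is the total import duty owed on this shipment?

Line 1 (G-921, Belius, 1,264 units, ¥181,055.36):
Base rate for G-921 is 0.5%.
G-921 has an FTA preferential rate, but origin Belius is not Ravon; base rate stands.
Additional duty on G-921 from Belius: +35.3%. Applied ad valorem rate: 0.5% + 35.3% = 35.8%.
Duty = ¥181,055.36 × 35.8% = ¥64,817.82.
Line 2 (V-675, Junia, 9,792 m², ¥75,888.00):
Code V-675 is under a tariff-rate quota (threshold 4,114 m²). In-quota: 4,114 m² at 0.5%; over-quota: 5,678 m² at 12%.
Pro-rata value split: in-quota = ¥75,888.00 × 4,114/9,792 = ¥31,883.50; over-quota = ¥75,888.00 − ¥31,883.50 = ¥44,004.50.
In-quota duty = ¥31,883.50 × 0.5% = ¥159.42. Over-quota duty = ¥44,004.50 × 12% = ¥5,280.54.
Line duty = ¥159.42 + ¥5,280.54 = ¥5,439.96.
Total = ¥64,817.82 + ¥5,439.96 = ¥70,257.78.

¥70,257.78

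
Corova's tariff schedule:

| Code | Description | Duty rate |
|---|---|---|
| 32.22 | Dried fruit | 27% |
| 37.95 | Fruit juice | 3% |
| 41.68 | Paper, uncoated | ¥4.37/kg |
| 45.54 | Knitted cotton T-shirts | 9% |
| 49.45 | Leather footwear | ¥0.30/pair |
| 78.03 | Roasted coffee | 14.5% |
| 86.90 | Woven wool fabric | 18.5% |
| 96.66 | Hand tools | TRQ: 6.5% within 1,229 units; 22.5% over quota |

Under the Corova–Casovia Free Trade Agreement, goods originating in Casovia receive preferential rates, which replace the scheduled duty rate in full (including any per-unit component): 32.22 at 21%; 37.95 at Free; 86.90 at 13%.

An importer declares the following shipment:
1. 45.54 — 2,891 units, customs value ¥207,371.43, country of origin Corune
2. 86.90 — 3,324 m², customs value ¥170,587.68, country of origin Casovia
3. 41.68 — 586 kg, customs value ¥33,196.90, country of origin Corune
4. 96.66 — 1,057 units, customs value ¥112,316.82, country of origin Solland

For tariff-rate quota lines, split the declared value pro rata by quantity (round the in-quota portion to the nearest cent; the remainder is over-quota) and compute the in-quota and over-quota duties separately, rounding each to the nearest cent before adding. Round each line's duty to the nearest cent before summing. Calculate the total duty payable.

¥50,701.24

Line 1 (45.54, Corune, 2,891 units, ¥207,371.43):
Base rate for 45.54 is 9%.
Duty = ¥207,371.43 × 9% = ¥18,663.43.
Line 2 (86.90, Casovia, 3,324 m², ¥170,587.68):
Base rate for 86.90 is 18.5%.
Origin Casovia qualifies under the Corova–Casovia agreement and 86.90 is covered: preferential rate 13% applies instead.
Duty = ¥170,587.68 × 13% = ¥22,176.40.
Line 3 (41.68, Corune, 586 kg, ¥33,196.90):
Base rate for 41.68 is ¥4.37/kg.
Duty = 586 × ¥4.37 = ¥2,560.82.
Line 4 (96.66, Solland, 1,057 units, ¥112,316.82):
Code 96.66 is under a tariff-rate quota (threshold 1,229 units). Quantity 1,057 units is within the quota, so the in-quota rate 6.5% applies to the full value.
Duty = ¥112,316.82 × 6.5% = ¥7,300.59.
Total = ¥18,663.43 + ¥22,176.40 + ¥2,560.82 + ¥7,300.59 = ¥50,701.24.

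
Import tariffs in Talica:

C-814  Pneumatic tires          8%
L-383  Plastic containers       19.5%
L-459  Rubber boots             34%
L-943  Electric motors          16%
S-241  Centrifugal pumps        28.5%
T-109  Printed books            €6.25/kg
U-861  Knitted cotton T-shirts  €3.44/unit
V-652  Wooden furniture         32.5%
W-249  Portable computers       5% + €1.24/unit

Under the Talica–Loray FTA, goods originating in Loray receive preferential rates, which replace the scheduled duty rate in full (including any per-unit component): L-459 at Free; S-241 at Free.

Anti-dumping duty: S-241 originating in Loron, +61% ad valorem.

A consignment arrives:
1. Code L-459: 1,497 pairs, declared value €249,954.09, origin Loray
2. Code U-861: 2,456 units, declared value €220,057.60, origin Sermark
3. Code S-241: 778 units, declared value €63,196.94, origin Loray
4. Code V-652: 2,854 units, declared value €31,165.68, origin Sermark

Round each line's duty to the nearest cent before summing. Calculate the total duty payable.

Line 1 (L-459, Loray, 1,497 pairs, €249,954.09):
Base rate for L-459 is 34%.
Origin Loray qualifies under the Talica–Loray agreement and L-459 is covered: preferential rate Free applies instead.
Duty = €249,954.09 × 0% = €0.00.
Line 2 (U-861, Sermark, 2,456 units, €220,057.60):
Base rate for U-861 is €3.44/unit.
Duty = 2,456 × €3.44 = €8,448.64.
Line 3 (S-241, Loray, 778 units, €63,196.94):
Base rate for S-241 is 28.5%.
Origin Loray qualifies under the Talica–Loray agreement and S-241 is covered: preferential rate Free applies instead.
The additional-duty order on S-241 targets Loron, not Loray; it does not apply.
Duty = €63,196.94 × 0% = €0.00.
Line 4 (V-652, Sermark, 2,854 units, €31,165.68):
Base rate for V-652 is 32.5%.
Duty = €31,165.68 × 32.5% = €10,128.85.
Total = €0.00 + €8,448.64 + €0.00 + €10,128.85 = €18,577.49.

€18,577.49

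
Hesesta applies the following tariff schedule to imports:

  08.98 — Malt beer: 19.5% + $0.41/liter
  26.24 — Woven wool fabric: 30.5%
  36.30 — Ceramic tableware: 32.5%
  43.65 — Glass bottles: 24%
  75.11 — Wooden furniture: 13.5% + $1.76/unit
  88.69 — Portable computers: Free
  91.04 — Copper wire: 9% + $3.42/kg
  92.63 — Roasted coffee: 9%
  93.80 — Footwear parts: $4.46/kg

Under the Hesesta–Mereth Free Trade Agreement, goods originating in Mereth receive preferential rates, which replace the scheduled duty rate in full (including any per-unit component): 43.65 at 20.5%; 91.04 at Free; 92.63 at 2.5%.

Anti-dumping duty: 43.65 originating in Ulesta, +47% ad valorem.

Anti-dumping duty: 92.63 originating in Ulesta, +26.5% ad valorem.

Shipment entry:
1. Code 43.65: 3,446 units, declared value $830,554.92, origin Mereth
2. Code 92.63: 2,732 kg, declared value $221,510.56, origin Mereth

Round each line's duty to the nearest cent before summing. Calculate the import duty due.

$175,801.52

Line 1 (43.65, Mereth, 3,446 units, $830,554.92):
Base rate for 43.65 is 24%.
Origin Mereth qualifies under the Hesesta–Mereth agreement and 43.65 is covered: preferential rate 20.5% applies instead.
The additional-duty order on 43.65 targets Ulesta, not Mereth; it does not apply.
Duty = $830,554.92 × 20.5% = $170,263.76.
Line 2 (92.63, Mereth, 2,732 kg, $221,510.56):
Base rate for 92.63 is 9%.
Origin Mereth qualifies under the Hesesta–Mereth agreement and 92.63 is covered: preferential rate 2.5% applies instead.
The additional-duty order on 92.63 targets Ulesta, not Mereth; it does not apply.
Duty = $221,510.56 × 2.5% = $5,537.76.
Total = $170,263.76 + $5,537.76 = $175,801.52.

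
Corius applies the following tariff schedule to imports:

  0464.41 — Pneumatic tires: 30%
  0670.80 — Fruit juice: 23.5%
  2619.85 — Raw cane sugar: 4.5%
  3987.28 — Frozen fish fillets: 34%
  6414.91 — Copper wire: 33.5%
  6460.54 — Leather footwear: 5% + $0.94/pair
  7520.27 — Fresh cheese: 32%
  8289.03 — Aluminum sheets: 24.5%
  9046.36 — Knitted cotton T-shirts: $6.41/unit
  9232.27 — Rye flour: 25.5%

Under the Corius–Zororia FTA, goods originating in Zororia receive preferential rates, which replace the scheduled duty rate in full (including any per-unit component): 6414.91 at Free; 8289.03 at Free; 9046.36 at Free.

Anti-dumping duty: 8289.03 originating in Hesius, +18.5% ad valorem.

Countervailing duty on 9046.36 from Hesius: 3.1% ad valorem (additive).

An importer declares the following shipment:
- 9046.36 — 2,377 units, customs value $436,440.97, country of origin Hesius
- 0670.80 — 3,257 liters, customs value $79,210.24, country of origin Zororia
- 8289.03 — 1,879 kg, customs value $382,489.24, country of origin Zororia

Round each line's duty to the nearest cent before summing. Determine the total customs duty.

$47,380.65

Line 1 (9046.36, Hesius, 2,377 units, $436,440.97):
Base rate for 9046.36 is $6.41/unit.
9046.36 has an FTA preferential rate, but origin Hesius is not Zororia; base rate stands.
Additional duty on 9046.36 from Hesius: +3.1% ad valorem. Applied ad valorem rate = 3.1%.
Duty = $436,440.97 × 3.1% + 2,377 × $6.41 = $28,766.24.
Line 2 (0670.80, Zororia, 3,257 liters, $79,210.24):
Base rate for 0670.80 is 23.5%.
Origin Zororia is the FTA partner but 0670.80 is not on the preference list; base rate stands.
Duty = $79,210.24 × 23.5% = $18,614.41.
Line 3 (8289.03, Zororia, 1,879 kg, $382,489.24):
Base rate for 8289.03 is 24.5%.
Origin Zororia qualifies under the Corius–Zororia agreement and 8289.03 is covered: preferential rate Free applies instead.
The additional-duty order on 8289.03 targets Hesius, not Zororia; it does not apply.
Duty = $382,489.24 × 0% = $0.00.
Total = $28,766.24 + $18,614.41 + $0.00 = $47,380.65.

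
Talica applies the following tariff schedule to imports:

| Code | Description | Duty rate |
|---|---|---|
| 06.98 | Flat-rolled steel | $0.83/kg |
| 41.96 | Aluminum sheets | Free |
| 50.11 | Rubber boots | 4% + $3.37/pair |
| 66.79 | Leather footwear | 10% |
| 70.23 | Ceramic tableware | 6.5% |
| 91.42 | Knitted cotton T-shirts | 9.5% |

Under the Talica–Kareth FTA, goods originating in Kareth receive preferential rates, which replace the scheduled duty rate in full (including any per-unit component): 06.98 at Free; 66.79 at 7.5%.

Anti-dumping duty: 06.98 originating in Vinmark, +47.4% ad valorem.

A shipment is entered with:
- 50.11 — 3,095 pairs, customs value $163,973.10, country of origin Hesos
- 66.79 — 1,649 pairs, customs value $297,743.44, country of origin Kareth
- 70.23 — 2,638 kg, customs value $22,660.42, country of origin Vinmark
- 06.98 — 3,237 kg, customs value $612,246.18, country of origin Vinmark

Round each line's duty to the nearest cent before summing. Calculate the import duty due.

$333,684.16

Line 1 (50.11, Hesos, 3,095 pairs, $163,973.10):
Base rate for 50.11 is 4% + $3.37/pair.
Duty = $163,973.10 × 4% + 3,095 × $3.37 = $16,989.07.
Line 2 (66.79, Kareth, 1,649 pairs, $297,743.44):
Base rate for 66.79 is 10%.
Origin Kareth qualifies under the Talica–Kareth agreement and 66.79 is covered: preferential rate 7.5% applies instead.
Duty = $297,743.44 × 7.5% = $22,330.76.
Line 3 (70.23, Vinmark, 2,638 kg, $22,660.42):
Base rate for 70.23 is 6.5%.
Duty = $22,660.42 × 6.5% = $1,472.93.
Line 4 (06.98, Vinmark, 3,237 kg, $612,246.18):
Base rate for 06.98 is $0.83/kg.
06.98 has an FTA preferential rate, but origin Vinmark is not Kareth; base rate stands.
Additional duty on 06.98 from Vinmark: +47.4% ad valorem. Applied ad valorem rate = 47.4%.
Duty = $612,246.18 × 47.4% + 3,237 × $0.83 = $292,891.40.
Total = $16,989.07 + $22,330.76 + $1,472.93 + $292,891.40 = $333,684.16.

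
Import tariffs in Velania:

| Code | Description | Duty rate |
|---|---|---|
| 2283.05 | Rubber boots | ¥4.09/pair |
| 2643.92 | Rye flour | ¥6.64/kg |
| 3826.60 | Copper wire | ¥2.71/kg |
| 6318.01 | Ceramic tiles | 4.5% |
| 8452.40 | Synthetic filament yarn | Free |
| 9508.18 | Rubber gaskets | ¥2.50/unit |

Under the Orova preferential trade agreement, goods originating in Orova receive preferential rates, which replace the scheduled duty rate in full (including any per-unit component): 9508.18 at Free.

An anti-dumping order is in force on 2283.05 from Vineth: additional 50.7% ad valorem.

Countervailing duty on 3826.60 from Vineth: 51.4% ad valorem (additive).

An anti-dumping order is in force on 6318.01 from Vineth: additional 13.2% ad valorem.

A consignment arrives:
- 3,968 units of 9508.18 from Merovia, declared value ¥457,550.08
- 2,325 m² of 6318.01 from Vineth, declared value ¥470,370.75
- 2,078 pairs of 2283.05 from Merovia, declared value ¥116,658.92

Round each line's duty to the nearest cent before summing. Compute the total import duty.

Line 1 (9508.18, Merovia, 3,968 units, ¥457,550.08):
Base rate for 9508.18 is ¥2.50/unit.
9508.18 has an FTA preferential rate, but origin Merovia is not Orova; base rate stands.
Duty = 3,968 × ¥2.50 = ¥9,920.00.
Line 2 (6318.01, Vineth, 2,325 m², ¥470,370.75):
Base rate for 6318.01 is 4.5%.
Additional duty on 6318.01 from Vineth: +13.2%. Applied ad valorem rate: 4.5% + 13.2% = 17.7%.
Duty = ¥470,370.75 × 17.7% = ¥83,255.62.
Line 3 (2283.05, Merovia, 2,078 pairs, ¥116,658.92):
Base rate for 2283.05 is ¥4.09/pair.
The additional-duty order on 2283.05 targets Vineth, not Merovia; it does not apply.
Duty = 2,078 × ¥4.09 = ¥8,499.02.
Total = ¥9,920.00 + ¥83,255.62 + ¥8,499.02 = ¥101,674.64.

¥101,674.64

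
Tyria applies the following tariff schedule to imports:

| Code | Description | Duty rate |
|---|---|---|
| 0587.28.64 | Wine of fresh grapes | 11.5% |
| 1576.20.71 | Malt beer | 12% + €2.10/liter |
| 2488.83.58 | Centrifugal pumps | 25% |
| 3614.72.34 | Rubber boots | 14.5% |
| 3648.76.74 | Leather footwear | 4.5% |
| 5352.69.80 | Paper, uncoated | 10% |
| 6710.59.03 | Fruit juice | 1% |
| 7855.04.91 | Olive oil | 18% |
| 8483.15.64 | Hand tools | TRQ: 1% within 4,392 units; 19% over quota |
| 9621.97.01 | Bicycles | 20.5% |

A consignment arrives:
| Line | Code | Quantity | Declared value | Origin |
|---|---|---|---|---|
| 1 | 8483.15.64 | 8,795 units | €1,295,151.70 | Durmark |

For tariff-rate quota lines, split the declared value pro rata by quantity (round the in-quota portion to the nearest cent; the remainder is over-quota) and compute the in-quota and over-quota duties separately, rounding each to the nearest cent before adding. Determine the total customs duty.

€129,660.96

Line 1 (8483.15.64, Durmark, 8,795 units, €1,295,151.70):
Code 8483.15.64 is under a tariff-rate quota (threshold 4,392 units). In-quota: 4,392 units at 1%; over-quota: 4,403 units at 19%.
Pro-rata value split: in-quota = €1,295,151.70 × 4,392/8,795 = €646,765.92; over-quota = €1,295,151.70 − €646,765.92 = €648,385.78.
In-quota duty = €646,765.92 × 1% = €6,467.66. Over-quota duty = €648,385.78 × 19% = €123,193.30.
Line duty = €6,467.66 + €123,193.30 = €129,660.96.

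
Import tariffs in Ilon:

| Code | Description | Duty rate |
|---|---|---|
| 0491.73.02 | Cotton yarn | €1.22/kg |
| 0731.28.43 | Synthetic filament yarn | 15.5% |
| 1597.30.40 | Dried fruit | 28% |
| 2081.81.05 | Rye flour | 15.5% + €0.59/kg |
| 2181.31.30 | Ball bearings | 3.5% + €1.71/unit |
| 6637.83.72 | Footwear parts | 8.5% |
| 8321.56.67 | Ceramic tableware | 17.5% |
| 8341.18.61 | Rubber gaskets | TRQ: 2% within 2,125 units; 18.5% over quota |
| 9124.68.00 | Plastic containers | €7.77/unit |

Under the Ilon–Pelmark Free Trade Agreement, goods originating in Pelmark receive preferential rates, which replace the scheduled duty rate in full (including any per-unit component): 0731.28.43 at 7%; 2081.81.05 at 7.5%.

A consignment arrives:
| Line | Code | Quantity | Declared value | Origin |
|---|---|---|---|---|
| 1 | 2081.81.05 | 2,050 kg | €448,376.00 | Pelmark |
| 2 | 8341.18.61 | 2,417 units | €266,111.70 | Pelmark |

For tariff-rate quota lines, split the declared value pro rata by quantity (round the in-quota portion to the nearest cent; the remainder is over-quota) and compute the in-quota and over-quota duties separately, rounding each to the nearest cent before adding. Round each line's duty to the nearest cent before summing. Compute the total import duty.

Line 1 (2081.81.05, Pelmark, 2,050 kg, €448,376.00):
Base rate for 2081.81.05 is 15.5% + €0.59/kg.
Origin Pelmark qualifies under the Ilon–Pelmark agreement and 2081.81.05 is covered: preferential rate 7.5% applies instead.
Duty = €448,376.00 × 7.5% = €33,628.20.
Line 2 (8341.18.61, Pelmark, 2,417 units, €266,111.70):
Code 8341.18.61 is under a tariff-rate quota (threshold 2,125 units). In-quota: 2,125 units at 2%; over-quota: 292 units at 18.5%.
Pro-rata value split: in-quota = €266,111.70 × 2,125/2,417 = €233,962.50; over-quota = €266,111.70 − €233,962.50 = €32,149.20.
In-quota duty = €233,962.50 × 2% = €4,679.25. Over-quota duty = €32,149.20 × 18.5% = €5,947.60.
Line duty = €4,679.25 + €5,947.60 = €10,626.85.
Total = €33,628.20 + €10,626.85 = €44,255.05.

€44,255.05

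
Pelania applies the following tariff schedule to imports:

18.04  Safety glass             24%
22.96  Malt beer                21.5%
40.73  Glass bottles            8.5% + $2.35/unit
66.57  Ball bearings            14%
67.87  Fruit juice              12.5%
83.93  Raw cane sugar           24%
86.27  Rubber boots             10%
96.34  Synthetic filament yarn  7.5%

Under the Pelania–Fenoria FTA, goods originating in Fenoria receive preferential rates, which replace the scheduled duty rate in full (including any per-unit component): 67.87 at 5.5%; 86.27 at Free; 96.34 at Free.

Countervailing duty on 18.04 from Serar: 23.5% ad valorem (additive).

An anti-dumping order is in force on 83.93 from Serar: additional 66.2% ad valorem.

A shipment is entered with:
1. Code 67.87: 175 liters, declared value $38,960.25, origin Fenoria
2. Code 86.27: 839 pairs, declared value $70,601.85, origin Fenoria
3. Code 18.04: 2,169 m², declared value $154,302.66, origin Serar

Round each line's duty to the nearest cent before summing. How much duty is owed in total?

$75,436.57

Line 1 (67.87, Fenoria, 175 liters, $38,960.25):
Base rate for 67.87 is 12.5%.
Origin Fenoria qualifies under the Pelania–Fenoria agreement and 67.87 is covered: preferential rate 5.5% applies instead.
Duty = $38,960.25 × 5.5% = $2,142.81.
Line 2 (86.27, Fenoria, 839 pairs, $70,601.85):
Base rate for 86.27 is 10%.
Origin Fenoria qualifies under the Pelania–Fenoria agreement and 86.27 is covered: preferential rate Free applies instead.
Duty = $70,601.85 × 0% = $0.00.
Line 3 (18.04, Serar, 2,169 m², $154,302.66):
Base rate for 18.04 is 24%.
Additional duty on 18.04 from Serar: +23.5%. Applied ad valorem rate: 24% + 23.5% = 47.5%.
Duty = $154,302.66 × 47.5% = $73,293.76.
Total = $2,142.81 + $0.00 + $73,293.76 = $75,436.57.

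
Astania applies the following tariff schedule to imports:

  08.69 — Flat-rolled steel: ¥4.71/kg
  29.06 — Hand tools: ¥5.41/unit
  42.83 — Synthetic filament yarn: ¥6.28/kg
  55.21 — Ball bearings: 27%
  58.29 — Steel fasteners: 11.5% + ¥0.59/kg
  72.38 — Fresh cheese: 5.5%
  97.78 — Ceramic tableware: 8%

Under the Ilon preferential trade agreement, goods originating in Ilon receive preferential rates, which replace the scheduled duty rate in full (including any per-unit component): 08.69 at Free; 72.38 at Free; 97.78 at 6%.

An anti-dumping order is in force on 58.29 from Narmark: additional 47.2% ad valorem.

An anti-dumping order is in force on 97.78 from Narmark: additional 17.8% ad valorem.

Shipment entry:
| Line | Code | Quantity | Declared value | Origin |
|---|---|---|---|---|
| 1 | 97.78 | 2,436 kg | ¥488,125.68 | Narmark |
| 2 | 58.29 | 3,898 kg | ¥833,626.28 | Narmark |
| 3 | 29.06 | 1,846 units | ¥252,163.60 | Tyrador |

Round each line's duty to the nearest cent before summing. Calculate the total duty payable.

¥627,561.74

Line 1 (97.78, Narmark, 2,436 kg, ¥488,125.68):
Base rate for 97.78 is 8%.
97.78 has an FTA preferential rate, but origin Narmark is not Ilon; base rate stands.
Additional duty on 97.78 from Narmark: +17.8%. Applied ad valorem rate: 8% + 17.8% = 25.8%.
Duty = ¥488,125.68 × 25.8% = ¥125,936.43.
Line 2 (58.29, Narmark, 3,898 kg, ¥833,626.28):
Base rate for 58.29 is 11.5% + ¥0.59/kg.
Additional duty on 58.29 from Narmark: +47.2%. Applied ad valorem rate: 11.5% + 47.2% = 58.7%.
Duty = ¥833,626.28 × 58.7% + 3,898 × ¥0.59 = ¥491,638.45.
Line 3 (29.06, Tyrador, 1,846 units, ¥252,163.60):
Base rate for 29.06 is ¥5.41/unit.
Duty = 1,846 × ¥5.41 = ¥9,986.86.
Total = ¥125,936.43 + ¥491,638.45 + ¥9,986.86 = ¥627,561.74.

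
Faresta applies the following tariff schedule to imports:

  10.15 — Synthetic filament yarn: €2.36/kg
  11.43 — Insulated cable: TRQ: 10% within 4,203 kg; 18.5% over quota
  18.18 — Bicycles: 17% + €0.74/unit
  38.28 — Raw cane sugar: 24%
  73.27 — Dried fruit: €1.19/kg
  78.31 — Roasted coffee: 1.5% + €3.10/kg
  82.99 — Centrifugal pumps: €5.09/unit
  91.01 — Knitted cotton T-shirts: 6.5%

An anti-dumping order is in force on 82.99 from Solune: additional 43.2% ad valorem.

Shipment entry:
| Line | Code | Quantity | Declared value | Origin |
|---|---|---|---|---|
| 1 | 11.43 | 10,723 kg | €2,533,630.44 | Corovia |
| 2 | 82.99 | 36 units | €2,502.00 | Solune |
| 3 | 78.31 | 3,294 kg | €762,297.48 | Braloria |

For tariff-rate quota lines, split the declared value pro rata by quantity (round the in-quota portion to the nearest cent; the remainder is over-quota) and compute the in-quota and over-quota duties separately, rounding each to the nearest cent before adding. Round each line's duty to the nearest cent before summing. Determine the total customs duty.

Line 1 (11.43, Corovia, 10,723 kg, €2,533,630.44):
Code 11.43 is under a tariff-rate quota (threshold 4,203 kg). In-quota: 4,203 kg at 10%; over-quota: 6,520 kg at 18.5%.
Pro-rata value split: in-quota = €2,533,630.44 × 4,203/10,723 = €993,084.84; over-quota = €2,533,630.44 − €993,084.84 = €1,540,545.60.
In-quota duty = €993,084.84 × 10% = €99,308.48. Over-quota duty = €1,540,545.60 × 18.5% = €285,000.94.
Line duty = €99,308.48 + €285,000.94 = €384,309.42.
Line 2 (82.99, Solune, 36 units, €2,502.00):
Base rate for 82.99 is €5.09/unit.
Additional duty on 82.99 from Solune: +43.2% ad valorem. Applied ad valorem rate = 43.2%.
Duty = €2,502.00 × 43.2% + 36 × €5.09 = €1,264.10.
Line 3 (78.31, Braloria, 3,294 kg, €762,297.48):
Base rate for 78.31 is 1.5% + €3.10/kg.
Duty = €762,297.48 × 1.5% + 3,294 × €3.10 = €21,645.86.
Total = €384,309.42 + €1,264.10 + €21,645.86 = €407,219.38.

€407,219.38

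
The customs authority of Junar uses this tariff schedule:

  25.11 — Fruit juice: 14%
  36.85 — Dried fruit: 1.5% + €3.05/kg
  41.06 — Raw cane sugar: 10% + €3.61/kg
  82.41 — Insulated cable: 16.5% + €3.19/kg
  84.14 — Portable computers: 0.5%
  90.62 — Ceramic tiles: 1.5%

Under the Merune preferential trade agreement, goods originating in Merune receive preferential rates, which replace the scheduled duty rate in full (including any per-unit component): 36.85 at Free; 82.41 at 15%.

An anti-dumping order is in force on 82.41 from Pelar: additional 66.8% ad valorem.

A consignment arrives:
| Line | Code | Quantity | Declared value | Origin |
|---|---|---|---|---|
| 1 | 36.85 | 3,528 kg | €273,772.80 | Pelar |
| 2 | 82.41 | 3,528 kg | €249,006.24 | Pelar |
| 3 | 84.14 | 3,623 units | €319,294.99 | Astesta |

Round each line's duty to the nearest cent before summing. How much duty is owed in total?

€235,139.98

Line 1 (36.85, Pelar, 3,528 kg, €273,772.80):
Base rate for 36.85 is 1.5% + €3.05/kg.
36.85 has an FTA preferential rate, but origin Pelar is not Merune; base rate stands.
Duty = €273,772.80 × 1.5% + 3,528 × €3.05 = €14,866.99.
Line 2 (82.41, Pelar, 3,528 kg, €249,006.24):
Base rate for 82.41 is 16.5% + €3.19/kg.
82.41 has an FTA preferential rate, but origin Pelar is not Merune; base rate stands.
Additional duty on 82.41 from Pelar: +66.8%. Applied ad valorem rate: 16.5% + 66.8% = 83.3%.
Duty = €249,006.24 × 83.3% + 3,528 × €3.19 = €218,676.52.
Line 3 (84.14, Astesta, 3,623 units, €319,294.99):
Base rate for 84.14 is 0.5%.
Duty = €319,294.99 × 0.5% = €1,596.47.
Total = €14,866.99 + €218,676.52 + €1,596.47 = €235,139.98.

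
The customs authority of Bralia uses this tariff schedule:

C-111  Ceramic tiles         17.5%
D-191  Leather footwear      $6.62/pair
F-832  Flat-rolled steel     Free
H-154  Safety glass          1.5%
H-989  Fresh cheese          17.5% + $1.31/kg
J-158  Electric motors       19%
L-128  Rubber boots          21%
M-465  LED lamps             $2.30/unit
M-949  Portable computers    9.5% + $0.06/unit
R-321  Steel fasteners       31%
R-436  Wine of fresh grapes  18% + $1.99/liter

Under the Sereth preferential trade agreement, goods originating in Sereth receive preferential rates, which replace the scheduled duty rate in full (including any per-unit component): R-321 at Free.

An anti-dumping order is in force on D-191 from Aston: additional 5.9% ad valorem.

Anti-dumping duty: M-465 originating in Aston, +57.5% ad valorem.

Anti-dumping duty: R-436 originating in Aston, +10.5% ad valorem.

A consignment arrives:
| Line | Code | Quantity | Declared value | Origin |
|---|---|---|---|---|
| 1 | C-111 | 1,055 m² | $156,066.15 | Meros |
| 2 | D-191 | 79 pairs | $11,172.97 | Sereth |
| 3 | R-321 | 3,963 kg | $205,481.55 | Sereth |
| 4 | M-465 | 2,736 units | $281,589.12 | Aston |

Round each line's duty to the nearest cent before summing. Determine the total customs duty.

Line 1 (C-111, Meros, 1,055 m², $156,066.15):
Base rate for C-111 is 17.5%.
Duty = $156,066.15 × 17.5% = $27,311.58.
Line 2 (D-191, Sereth, 79 pairs, $11,172.97):
Base rate for D-191 is $6.62/pair.
Origin Sereth is the FTA partner but D-191 is not on the preference list; base rate stands.
The additional-duty order on D-191 targets Aston, not Sereth; it does not apply.
Duty = 79 × $6.62 = $522.98.
Line 3 (R-321, Sereth, 3,963 kg, $205,481.55):
Base rate for R-321 is 31%.
Origin Sereth qualifies under the Bralia–Sereth agreement and R-321 is covered: preferential rate Free applies instead.
Duty = $205,481.55 × 0% = $0.00.
Line 4 (M-465, Aston, 2,736 units, $281,589.12):
Base rate for M-465 is $2.30/unit.
Additional duty on M-465 from Aston: +57.5% ad valorem. Applied ad valorem rate = 57.5%.
Duty = $281,589.12 × 57.5% + 2,736 × $2.30 = $168,206.54.
Total = $27,311.58 + $522.98 + $0.00 + $168,206.54 = $196,041.10.

$196,041.10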